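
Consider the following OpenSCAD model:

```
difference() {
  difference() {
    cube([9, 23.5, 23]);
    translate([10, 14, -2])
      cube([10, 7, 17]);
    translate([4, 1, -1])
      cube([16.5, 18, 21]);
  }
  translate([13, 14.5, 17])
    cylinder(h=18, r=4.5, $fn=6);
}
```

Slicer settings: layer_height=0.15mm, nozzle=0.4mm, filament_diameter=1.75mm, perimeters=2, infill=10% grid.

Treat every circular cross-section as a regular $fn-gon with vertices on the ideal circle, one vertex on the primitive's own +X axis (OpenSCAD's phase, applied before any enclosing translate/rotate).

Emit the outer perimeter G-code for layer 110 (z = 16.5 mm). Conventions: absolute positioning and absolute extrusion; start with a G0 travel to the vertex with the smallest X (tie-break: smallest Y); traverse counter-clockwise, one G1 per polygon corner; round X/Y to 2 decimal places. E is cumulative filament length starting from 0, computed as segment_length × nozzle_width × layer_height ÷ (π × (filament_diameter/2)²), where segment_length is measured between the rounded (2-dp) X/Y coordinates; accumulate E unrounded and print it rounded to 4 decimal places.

At z = 16.5 mm: the cube is present — its section is the full 9×23.5 rectangle; the cube at (10, 14) is absent (z outside [-2, 15]); the cube at (4, 1) is present — its section is the full 16.5×18 rectangle; Subtracting the remaining from the first: starting from the 9×23.5 cube, the 16.5×18 cube at (4, 1) partially overlaps it — only the 90.00 mm² overlap (of its 297.00 mm²) is removed, clipping the outline — 1 connected region; the cylinder at (13, 14.5) is absent (z outside [17, 35]); Taking the first minus the rest: none of the subtracted shapes is present at this height, so that combined region is unchanged — 1 connected region. The outline is a single polygon with 8 vertices. Extrusion per mm of travel: 0.4 × 0.15 / (π × 0.875²) = 0.024945. Accumulating E over each segment gives final E = 1.8709.

G0 X0.00 Y0.00 Z16.50
G1 X9.00 Y0.00 E0.2245
G1 X9.00 Y1.00 E0.2495
G1 X4.00 Y1.00 E0.3742
G1 X4.00 Y19.00 E0.8232
G1 X9.00 Y19.00 E0.9479
G1 X9.00 Y23.50 E1.0602
G1 X0.00 Y23.50 E1.2847
G1 X0.00 Y0.00 E1.8709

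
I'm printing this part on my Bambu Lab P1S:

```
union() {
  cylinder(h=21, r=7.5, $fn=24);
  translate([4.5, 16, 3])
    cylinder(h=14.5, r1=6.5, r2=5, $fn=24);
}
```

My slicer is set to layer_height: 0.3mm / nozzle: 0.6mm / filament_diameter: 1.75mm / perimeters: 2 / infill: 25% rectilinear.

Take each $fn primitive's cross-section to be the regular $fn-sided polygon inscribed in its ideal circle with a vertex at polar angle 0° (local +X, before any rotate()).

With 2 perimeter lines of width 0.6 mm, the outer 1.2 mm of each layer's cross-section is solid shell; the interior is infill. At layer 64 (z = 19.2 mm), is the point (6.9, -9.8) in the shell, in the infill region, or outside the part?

At z = 19.2 mm: the r=7.5 cylinder gives a regular 24-gon of circumradius 7.5 (constant along its height); the cone at (4.5, 16) is not intersected at this z (z outside [3, 17.5]); Taking the union: only the r=7.5 cylinder is present, so the union is just that shape — 1 connected region. Overall, the cross-section is a single solid region. The nearest boundary edge runs (3.75, -6.50)→(5.30, -5.30); distance from the point to it = 4.54 mm. The point is not inside any of the regions above, so it lies outside the cross-section (4.54 mm from the nearest boundary).

outside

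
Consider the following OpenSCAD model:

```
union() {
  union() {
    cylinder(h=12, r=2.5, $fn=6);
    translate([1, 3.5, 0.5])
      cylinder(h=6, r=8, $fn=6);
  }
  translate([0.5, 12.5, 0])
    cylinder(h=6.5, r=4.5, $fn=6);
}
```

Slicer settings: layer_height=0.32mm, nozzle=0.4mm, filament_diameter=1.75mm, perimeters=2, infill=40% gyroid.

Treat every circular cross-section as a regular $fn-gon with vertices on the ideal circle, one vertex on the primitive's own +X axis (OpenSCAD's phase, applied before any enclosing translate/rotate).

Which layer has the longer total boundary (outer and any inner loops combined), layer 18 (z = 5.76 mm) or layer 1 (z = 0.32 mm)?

Layer 18 (z = 5.76): the cylinder: section is a regular 6-gon, circumradius r=2.5 (perimeter = 2·6·2.500·sin(180°/6) = 15.00 mm); the r=8 cylinder at (1, 3.5) contributes a regular 6-gon of circumradius 8 (perimeter = 2·6·8.000·sin(180°/6) = 48.00 mm); Taking the union: the r=2.5 cylinder lies entirely inside the r=8 cylinder at (1, 3.5), so the union is just the r=8 cylinder at (1, 3.5) — boundary = 48.00 mm; the r=4.5 cylinder at (0.5, 12.5) gives a regular 6-gon of circumradius 4.5 (constant along its height) (perimeter = 2·6·4.500·sin(180°/6) = 27.00 mm); Combining (union): the regions partially overlap (shared area 10.14 mm²), so the edge portions inside another operand are dropped and the merged outline is re-measured after clipping — boundary = 59.68 mm. So its perimeter = 59.68 mm. Layer 1 (z = 0.32): the r=2.5 cylinder gives a regular 6-gon of circumradius 2.5 (constant along its height) (perimeter = 2·6·2.500·sin(180°/6) = 15.00 mm); the cylinder at (1, 3.5) does not reach this height (z outside [0.5, 6.5]); Taking the union: only the r=2.5 cylinder is present, so the union is just that shape — boundary = 15.00 mm; the cylinder at (0.5, 12.5): section is a regular 6-gon, circumradius r=4.5 (perimeter = 2·6·4.500·sin(180°/6) = 27.00 mm); Combining (union): the 2 present regions are separate (no shared area or edge), so areas and boundary lengths simply add and each stays a separate island — boundary = 42.00 mm. So its perimeter = 42.00 mm. Layer 18 is larger (59.68 vs 42.00 mm).

layer 18 (z = 5.76 mm)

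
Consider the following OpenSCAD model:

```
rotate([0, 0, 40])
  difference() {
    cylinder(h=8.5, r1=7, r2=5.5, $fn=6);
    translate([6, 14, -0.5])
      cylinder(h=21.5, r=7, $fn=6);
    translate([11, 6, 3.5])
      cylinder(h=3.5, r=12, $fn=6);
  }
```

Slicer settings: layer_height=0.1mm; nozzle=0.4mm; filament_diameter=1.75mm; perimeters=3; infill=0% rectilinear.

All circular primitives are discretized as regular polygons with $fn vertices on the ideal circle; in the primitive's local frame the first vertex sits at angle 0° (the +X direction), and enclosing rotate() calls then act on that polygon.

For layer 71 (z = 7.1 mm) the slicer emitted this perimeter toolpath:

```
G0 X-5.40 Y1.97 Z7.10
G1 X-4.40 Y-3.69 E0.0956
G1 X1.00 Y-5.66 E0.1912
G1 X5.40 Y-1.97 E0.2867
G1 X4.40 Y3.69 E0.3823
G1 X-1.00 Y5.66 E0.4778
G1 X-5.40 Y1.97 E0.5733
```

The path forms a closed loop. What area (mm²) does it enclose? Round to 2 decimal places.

Apply the shoelace formula to the sequence of (X, Y) vertices; enclosed area = 85.78 mm².

85.78 mm²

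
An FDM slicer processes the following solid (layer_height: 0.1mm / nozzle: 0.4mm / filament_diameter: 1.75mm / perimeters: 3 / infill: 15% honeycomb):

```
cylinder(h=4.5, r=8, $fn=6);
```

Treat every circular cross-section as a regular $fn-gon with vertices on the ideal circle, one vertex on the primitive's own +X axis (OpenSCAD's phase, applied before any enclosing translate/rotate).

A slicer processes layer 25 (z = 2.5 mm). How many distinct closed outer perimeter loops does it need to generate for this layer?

1

At z = 2.5 mm: the cylinder: section is a regular 6-gon, circumradius r=8. The result has 1 disconnected region.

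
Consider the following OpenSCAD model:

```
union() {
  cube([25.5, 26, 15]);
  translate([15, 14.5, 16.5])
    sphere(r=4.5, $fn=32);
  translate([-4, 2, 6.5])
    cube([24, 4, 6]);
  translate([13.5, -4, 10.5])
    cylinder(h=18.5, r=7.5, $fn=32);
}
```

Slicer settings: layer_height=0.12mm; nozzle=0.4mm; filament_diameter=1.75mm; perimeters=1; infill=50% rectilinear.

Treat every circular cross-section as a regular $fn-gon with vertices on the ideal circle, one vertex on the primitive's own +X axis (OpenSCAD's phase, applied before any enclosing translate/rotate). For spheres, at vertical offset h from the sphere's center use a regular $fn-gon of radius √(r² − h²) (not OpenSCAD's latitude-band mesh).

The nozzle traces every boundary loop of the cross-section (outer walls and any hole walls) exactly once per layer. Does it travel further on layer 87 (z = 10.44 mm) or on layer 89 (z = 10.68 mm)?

Layer 87 (z = 10.44): the 25.5×26 cube contributes its full rectangle (perimeter 103.00 mm); the sphere at (15, 14.5) is absent (|z−center|=6.060 > r=4.5); the 24×4 cube at (-4, 2) contributes its full rectangle (perimeter 56.00 mm); the cylinder at (13.5, -4) does not reach this height (z outside [10.5, 29]); Taking the union: the regions partially overlap (shared area 80.00 mm²), so the edge portions inside another operand are dropped and the merged outline is re-measured after clipping — boundary = 111.00 mm. So its perimeter = 111.00 mm. Layer 89 (z = 10.68): the 25.5×26 cube contributes its full rectangle (perimeter 103.00 mm); the sphere at (15, 14.5) is absent (|z−center|=5.820 > r=4.5); the 24×4 cube at (-4, 2) contributes its full rectangle (perimeter 56.00 mm); the r=7.5 cylinder at (13.5, -4) contributes a regular 32-gon of circumradius 7.5 (perimeter = 2·32·7.500·sin(180°/32) = 47.05 mm); Merging all regions: the regions partially overlap (shared area 110.98 mm²), so the edge portions inside another operand are dropped and the merged outline is re-measured after clipping — boundary = 130.32 mm. So its perimeter = 130.32 mm. Layer 89 is larger (130.32 vs 111.00 mm).

layer 89 (z = 10.68 mm)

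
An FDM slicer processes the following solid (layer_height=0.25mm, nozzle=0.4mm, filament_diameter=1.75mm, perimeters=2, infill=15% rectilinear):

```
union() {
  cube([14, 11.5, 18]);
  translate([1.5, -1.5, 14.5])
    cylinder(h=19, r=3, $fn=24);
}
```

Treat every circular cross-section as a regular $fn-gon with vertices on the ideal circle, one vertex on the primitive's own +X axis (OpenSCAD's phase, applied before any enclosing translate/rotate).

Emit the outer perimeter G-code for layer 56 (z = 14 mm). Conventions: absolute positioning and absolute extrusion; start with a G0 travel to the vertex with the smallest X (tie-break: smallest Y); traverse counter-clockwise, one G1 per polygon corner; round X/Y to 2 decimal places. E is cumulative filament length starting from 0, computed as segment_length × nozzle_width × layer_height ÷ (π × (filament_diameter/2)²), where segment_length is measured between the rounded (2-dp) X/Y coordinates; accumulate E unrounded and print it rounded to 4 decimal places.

G0 X0.00 Y0.00 Z14.00
G1 X14.00 Y0.00 E0.5821
G1 X14.00 Y11.50 E1.0602
G1 X0.00 Y11.50 E1.6422
G1 X0.00 Y0.00 E2.1203

At z = 14 mm: the cube (footprint 14×11.5) is included at this height; the cylinder at (1.5, -1.5) is absent (z outside [14.5, 33.5]); Merging all regions: only the 14×11.5 cube is present, so the union is just that shape — 1 connected region. The outline is a single polygon with 4 vertices. Extrusion per mm of travel: 0.4 × 0.25 / (π × 0.875²) = 0.041575. Accumulating E over each segment gives final E = 2.1203.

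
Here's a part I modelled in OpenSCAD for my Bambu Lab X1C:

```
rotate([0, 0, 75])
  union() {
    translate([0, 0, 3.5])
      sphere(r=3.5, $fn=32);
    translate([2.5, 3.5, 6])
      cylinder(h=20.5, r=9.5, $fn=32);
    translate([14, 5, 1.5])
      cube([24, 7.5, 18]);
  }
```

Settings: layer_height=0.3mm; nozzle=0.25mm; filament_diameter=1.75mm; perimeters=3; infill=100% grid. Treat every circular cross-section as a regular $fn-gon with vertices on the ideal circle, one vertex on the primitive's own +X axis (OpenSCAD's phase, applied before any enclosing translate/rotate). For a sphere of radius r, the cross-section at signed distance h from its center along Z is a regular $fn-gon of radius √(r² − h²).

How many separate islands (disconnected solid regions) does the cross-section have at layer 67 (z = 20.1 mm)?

At z = 20.1 mm: the sphere is absent (|z−center|=16.600 > r=3.5); the cylinder at (2.5, 3.5): section is a regular 32-gon, circumradius r=9.5; the cube at (14, 5) does not reach this height (z outside [1.5, 19.5]); Taking the union: only the r=9.5 cylinder at (2.5, 3.5) is present, so the union is just that shape — 1 connected region; (whole slice rotated 75° about Z — lengths, areas and connectivity unchanged). Overall, the cross-section is a single solid region. Island count = 1.

1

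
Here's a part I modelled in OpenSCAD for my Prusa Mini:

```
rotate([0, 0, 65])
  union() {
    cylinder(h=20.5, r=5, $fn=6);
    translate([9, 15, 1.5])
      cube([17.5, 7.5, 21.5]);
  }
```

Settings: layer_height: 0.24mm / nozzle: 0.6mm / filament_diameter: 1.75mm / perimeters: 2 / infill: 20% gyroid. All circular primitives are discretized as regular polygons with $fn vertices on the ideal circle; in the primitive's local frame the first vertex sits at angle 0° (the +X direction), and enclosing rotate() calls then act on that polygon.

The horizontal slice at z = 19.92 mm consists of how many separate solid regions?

At z = 19.92 mm: the r=5 cylinder contributes a regular 6-gon of circumradius 5; the cube at (9, 15) is present — its section is the full 17.5×7.5 rectangle; Combining (union): the 2 present regions are separate (no shared area or edge), so areas and boundary lengths simply add and each stays a separate island — 2 connected regions; (rotated 65° about Z; rotation is an isometry so areas/perimeters/island counts are preserved). The result has 2 disconnected regions.

2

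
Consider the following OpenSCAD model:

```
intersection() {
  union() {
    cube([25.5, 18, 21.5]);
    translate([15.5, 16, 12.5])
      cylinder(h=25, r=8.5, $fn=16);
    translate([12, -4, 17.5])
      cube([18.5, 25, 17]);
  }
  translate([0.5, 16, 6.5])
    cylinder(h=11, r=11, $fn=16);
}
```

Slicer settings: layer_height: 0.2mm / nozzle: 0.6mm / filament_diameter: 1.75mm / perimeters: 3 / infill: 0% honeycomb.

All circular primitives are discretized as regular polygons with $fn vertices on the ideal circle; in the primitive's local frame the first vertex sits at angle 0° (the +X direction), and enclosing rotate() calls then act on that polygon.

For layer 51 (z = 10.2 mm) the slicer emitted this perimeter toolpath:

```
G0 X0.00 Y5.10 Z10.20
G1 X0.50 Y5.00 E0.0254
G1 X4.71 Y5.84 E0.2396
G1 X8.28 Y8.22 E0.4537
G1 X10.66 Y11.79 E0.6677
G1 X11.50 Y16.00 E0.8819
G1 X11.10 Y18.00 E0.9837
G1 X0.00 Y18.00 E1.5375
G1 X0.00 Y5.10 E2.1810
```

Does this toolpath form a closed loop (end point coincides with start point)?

Start point (G0): (0.00, 5.10). End point (last G1): the path returns to the start — closed.

yes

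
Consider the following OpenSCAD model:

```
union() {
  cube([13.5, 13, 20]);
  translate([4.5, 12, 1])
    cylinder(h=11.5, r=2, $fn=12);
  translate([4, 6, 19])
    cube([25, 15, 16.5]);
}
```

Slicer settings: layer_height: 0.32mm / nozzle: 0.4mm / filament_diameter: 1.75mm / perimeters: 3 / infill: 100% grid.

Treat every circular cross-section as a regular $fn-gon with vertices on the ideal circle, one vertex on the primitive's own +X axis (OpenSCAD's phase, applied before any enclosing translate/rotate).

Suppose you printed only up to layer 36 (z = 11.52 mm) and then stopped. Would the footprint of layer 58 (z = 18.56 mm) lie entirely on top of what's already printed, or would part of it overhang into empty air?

Compare the two slices. At z = 11.52: the cube (footprint 13.5×13) is included at this height (area 175.50 mm²); the cylinder at (4.5, 12): section is a regular 12-gon, circumradius r=2 (area = (12/2)·2.000²·sin(360°/12) = 12.00 mm²); the cube at (4, 6) is not intersected at this z (z outside [19, 35.5]); Merging all regions: the regions partially overlap — summed areas 187.50 mm² minus the doubly-counted overlap 9.73 mm² gives 177.77 mm² — area = 177.77 mm². At z = 18.56: the 13.5×13 cube contributes its full rectangle (area 175.50 mm²); the cylinder at (4.5, 12) does not reach this height (z outside [1, 12.5]); the cube at (4, 6) does not reach this height (z outside [19, 35.5]); Merging all regions: only the 13.5×13 cube is present, so the union is just that shape — area = 175.50 mm². Checking containment: the cross-section at z = 18.56 is a subset of the cross-section at z = 11.52.

entirely on top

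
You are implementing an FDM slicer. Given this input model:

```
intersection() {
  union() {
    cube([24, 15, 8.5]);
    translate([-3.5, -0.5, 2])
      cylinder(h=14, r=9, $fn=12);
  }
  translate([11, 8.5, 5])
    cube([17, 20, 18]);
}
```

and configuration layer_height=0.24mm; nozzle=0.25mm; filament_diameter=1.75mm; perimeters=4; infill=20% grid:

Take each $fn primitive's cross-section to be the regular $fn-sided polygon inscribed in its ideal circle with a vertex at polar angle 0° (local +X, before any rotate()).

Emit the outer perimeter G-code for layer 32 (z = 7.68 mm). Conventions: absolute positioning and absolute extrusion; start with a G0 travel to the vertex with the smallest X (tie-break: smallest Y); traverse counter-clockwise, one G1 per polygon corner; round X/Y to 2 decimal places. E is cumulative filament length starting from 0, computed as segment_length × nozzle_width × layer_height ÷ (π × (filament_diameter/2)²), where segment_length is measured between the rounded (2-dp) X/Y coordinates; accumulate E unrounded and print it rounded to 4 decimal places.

At z = 7.68 mm: the 24×15 cube contributes its full rectangle; the r=9 cylinder at (-3.5, -0.5) contributes a regular 12-gon of circumradius 9; Taking the union: the regions partially overlap (shared area 28.17 mm²), so overlapping operands fuse into one piece — 1 connected region; the cube at (11, 8.5) (footprint 17×20) is included at this height; Taking the intersection: the 17×20 cube at (11, 8.5) partially overlaps that combined region; clipping to the common part keeps 84.50 mm² — 1 connected region. The outline is a single polygon with 4 vertices. Extrusion per mm of travel: 0.25 × 0.24 / (π × 0.875²) = 0.024945. Accumulating E over each segment gives final E = 0.9729.

G0 X11.00 Y8.50 Z7.68
G1 X24.00 Y8.50 E0.3243
G1 X24.00 Y15.00 E0.4864
G1 X11.00 Y15.00 E0.8107
G1 X11.00 Y8.50 E0.9729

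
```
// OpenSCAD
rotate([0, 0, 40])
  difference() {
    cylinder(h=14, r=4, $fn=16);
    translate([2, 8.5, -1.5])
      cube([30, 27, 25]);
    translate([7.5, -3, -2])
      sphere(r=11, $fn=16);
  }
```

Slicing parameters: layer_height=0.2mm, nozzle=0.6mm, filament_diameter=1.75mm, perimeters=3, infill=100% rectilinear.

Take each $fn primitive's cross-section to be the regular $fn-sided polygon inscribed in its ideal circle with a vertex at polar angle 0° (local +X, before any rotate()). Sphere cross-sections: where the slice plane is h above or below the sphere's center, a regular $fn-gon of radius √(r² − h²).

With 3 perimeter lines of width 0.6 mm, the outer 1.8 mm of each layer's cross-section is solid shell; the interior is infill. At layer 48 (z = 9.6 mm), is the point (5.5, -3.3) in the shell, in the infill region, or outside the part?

At z = 9.6 mm: the cylinder: section is a regular 16-gon, circumradius r=4; the cube at (2, 8.5) (footprint 30×27) is included at this height; the sphere at (7.5, -3) does not reach this height (|z−center|=11.600 > r=11); After the difference (first − rest): starting from the r=4 cylinder, the 30×27 cube at (2, 8.5) misses the remaining region (no effect) — 1 connected region; (whole slice rotated 40° about Z — lengths, areas and connectivity unchanged). Overall, the cross-section is a single solid region. Undo the 40° rotation: the query point maps to (2.092, -6.063) in the un-rotated model frame. The nearest boundary edge runs (2.83, -2.83)→(1.53, -3.70); distance from the point to it = 2.43 mm. The point is not inside any of the regions above, so it lies outside the cross-section (2.43 mm from the nearest boundary).

outside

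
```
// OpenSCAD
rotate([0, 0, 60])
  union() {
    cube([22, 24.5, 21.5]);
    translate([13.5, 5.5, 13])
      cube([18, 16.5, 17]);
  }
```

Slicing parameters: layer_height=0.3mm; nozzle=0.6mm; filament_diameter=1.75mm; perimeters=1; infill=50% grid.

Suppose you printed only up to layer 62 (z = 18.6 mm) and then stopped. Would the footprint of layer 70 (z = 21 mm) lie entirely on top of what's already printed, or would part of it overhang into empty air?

Compare the two slices. At z = 18.6: the 22×24.5 cube contributes its full rectangle (area 539.00 mm²); the cube at (13.5, 5.5) (footprint 18×16.5) is included at this height (area 297.00 mm²); Taking the union: the regions partially overlap — summed areas 836.00 mm² minus the doubly-counted overlap 140.25 mm² gives 695.75 mm² — area = 695.75 mm²; (rotated 60° about Z; rotation is an isometry so areas/perimeters/island counts are preserved). At z = 21: the cube is present — its section is the full 22×24.5 rectangle (area 539.00 mm²); the 18×16.5 cube at (13.5, 5.5) contributes its full rectangle (area 297.00 mm²); Taking the union: the regions partially overlap — summed areas 836.00 mm² minus the doubly-counted overlap 140.25 mm² gives 695.75 mm² — area = 695.75 mm²; (rotated 60° about Z; rotation is an isometry so areas/perimeters/island counts are preserved). Checking containment: the cross-section at z = 21 is a subset of the cross-section at z = 18.6.

entirely on top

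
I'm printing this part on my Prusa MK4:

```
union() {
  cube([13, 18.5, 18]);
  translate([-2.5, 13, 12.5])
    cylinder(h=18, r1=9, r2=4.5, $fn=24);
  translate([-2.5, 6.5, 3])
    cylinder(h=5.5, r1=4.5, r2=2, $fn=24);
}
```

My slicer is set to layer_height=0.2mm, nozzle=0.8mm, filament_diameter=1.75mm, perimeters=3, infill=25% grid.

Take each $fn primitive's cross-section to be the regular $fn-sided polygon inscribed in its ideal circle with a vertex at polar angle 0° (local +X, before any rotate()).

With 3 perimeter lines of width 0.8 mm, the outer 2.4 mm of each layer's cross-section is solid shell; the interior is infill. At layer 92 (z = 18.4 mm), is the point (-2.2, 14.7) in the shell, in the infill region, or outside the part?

infill

At z = 18.4 mm: the cube does not reach this height (z outside [0, 18]); the cone at (-2.5, 13) (r1=9→r2=4.5) has section circumradius 7.525 here — a regular 24-gon; the cone at (-2.5, 6.5) does not reach this height (z outside [3, 8.5]); Merging all regions: only the cone at (-2.5, 13) is present, so the union is just that shape — 1 connected region. Overall, the cross-section is a single solid region. The nearest boundary edge runs (-0.55, 20.27)→(-2.50, 20.52); distance from the point to it = 5.74 mm. The point is inside the cross-section and 5.74 mm from the nearest boundary — more than the 2.4 mm shell width (3 × 0.8), so it's in the infill interior.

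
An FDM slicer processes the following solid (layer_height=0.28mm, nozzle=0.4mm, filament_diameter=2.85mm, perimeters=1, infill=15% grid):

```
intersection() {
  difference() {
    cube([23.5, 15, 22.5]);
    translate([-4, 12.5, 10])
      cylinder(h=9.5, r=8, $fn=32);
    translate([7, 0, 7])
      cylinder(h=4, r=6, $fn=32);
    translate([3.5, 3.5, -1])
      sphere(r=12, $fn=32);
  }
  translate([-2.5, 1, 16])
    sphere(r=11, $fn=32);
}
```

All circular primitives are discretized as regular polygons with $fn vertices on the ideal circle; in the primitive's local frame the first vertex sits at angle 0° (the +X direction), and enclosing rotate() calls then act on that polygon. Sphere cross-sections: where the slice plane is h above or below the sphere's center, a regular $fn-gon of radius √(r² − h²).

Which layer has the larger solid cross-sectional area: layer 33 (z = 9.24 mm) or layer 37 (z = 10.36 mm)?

layer 37 (z = 10.36 mm)

Layer 33 (z = 9.24): the cube is present — its section is the full 23.5×15 rectangle (area 352.50 mm²); the cylinder at (-4, 12.5) is not intersected at this z (z outside [10, 19.5]); the r=6 cylinder at (7, 0) contributes a regular 32-gon of circumradius 6 (area = (32/2)·6.000²·sin(360°/32) = 112.37 mm²); the r=12 sphere at (3.5, 3.5) slices to a regular 32-gon of circumradius 6.256 (√(r²−h²) with h=10.24 from center) (area = (32/2)·6.256²·sin(360°/32) = 122.18 mm²); Taking the first minus the rest: starting from the 23.5×15 cube (352.50 mm²), the r=6 cylinder at (7, 0) partially overlaps it — only the 56.19 mm² overlap (of its 112.37 mm²) is removed, clipping the outline; the r=12 sphere at (3.5, 3.5) partially overlaps it — only the 41.56 mm² overlap (of its 122.18 mm²) is removed, clipping the outline — area = 254.76 mm²; the r=11 sphere at (-2.5, 1) contributes a regular 32-gon of circumradius √(11²−6.76²) = 8.678 (area = (32/2)·8.678²·sin(360°/32) = 235.05 mm²); After intersecting: the r=11 sphere at (-2.5, 1) partially overlaps the result so far; clipping to the common part keeps 0.20 mm² — area = 0.20 mm². So its area = 0.20 mm². Layer 37 (z = 10.36): the cube (footprint 23.5×15) is included at this height (area 352.50 mm²); the cylinder at (-4, 12.5): section is a regular 32-gon, circumradius r=8 (area = (32/2)·8.000²·sin(360°/32) = 199.77 mm²); the r=6 cylinder at (7, 0) contributes a regular 32-gon of circumradius 6 (area = (32/2)·6.000²·sin(360°/32) = 112.37 mm²); the r=12 sphere at (3.5, 3.5) slices to a regular 32-gon of circumradius 3.867 (√(r²−h²) with h=11.36 from center) (area = (32/2)·3.867²·sin(360°/32) = 46.67 mm²); After the difference (first − rest): starting from the 23.5×15 cube (352.50 mm²), the r=8 cylinder at (-4, 12.5) partially overlaps it — only the 29.04 mm² overlap (of its 199.77 mm²) is removed, clipping the outline; the r=6 cylinder at (7, 0) partially overlaps it — only the 56.19 mm² overlap (of its 112.37 mm²) is removed, clipping the outline; the r=12 sphere at (3.5, 3.5) partially overlaps it — only the 17.92 mm² overlap (of its 46.67 mm²) is removed, clipping the outline — area = 249.35 mm²; the r=11 sphere at (-2.5, 1) slices to a regular 32-gon of circumradius 9.444 (√(r²−h²) with h=5.64 from center) (area = (32/2)·9.444²·sin(360°/32) = 278.40 mm²); After intersecting: the r=11 sphere at (-2.5, 1) partially overlaps that combined region; clipping to the common part keeps 3.01 mm² — area = 3.01 mm². So its area = 3.01 mm². Layer 37 is larger (3.01 vs 0.20 mm²).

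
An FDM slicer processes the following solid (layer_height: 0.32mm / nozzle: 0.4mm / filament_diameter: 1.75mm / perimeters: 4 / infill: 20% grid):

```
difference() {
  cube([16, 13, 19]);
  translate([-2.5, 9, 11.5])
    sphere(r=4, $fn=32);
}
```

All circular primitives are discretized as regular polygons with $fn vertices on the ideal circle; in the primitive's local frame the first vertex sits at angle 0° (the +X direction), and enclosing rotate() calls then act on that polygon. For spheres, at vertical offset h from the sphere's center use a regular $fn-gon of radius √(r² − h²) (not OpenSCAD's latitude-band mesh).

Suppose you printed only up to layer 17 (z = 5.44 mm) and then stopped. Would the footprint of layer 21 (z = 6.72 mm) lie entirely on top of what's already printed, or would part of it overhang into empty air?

entirely on top

Compare the two slices. At z = 5.44: the 16×13 cube contributes its full rectangle (area 208.00 mm²); the sphere at (-2.5, 9) does not reach this height (|z−center|=6.060 > r=4); Subtracting the remaining from the first: none of the subtracted shapes is present at this height, so the 16×13 cube is unchanged — area = 208.00 mm². At z = 6.72: the cube is present — its section is the full 16×13 rectangle (area 208.00 mm²); the sphere at (-2.5, 9) is not intersected at this z (|z−center|=4.780 > r=4); After the difference (first − rest): none of the subtracted shapes is present at this height, so the 16×13 cube is unchanged — area = 208.00 mm². Checking containment: the cross-section at z = 6.72 is a subset of the cross-section at z = 5.44.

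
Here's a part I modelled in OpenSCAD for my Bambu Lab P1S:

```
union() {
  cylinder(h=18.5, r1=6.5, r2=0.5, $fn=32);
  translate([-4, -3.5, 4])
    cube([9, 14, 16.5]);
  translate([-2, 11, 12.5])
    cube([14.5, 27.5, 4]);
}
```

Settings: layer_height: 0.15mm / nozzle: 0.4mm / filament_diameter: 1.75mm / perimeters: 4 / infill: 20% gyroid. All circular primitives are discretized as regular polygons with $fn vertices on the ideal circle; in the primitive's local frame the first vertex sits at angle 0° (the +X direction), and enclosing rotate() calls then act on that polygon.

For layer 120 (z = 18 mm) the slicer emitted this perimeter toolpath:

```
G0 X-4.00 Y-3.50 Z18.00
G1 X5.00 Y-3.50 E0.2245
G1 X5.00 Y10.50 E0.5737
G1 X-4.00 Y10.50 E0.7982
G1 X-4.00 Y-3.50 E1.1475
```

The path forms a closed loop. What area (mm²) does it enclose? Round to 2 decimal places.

Apply the shoelace formula to the sequence of (X, Y) vertices; enclosed area = 126.00 mm².

126.00 mm²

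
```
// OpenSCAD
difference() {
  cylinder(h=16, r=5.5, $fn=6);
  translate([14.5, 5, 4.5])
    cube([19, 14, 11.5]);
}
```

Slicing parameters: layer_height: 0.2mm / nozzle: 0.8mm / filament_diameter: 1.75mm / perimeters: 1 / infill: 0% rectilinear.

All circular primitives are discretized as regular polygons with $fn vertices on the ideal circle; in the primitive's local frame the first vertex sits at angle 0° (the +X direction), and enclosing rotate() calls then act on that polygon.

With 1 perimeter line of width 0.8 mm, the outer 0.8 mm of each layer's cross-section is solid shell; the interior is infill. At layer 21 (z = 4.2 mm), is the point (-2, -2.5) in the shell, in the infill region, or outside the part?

At z = 4.2 mm: the r=5.5 cylinder gives a regular 6-gon of circumradius 5.5 (constant along its height); the cube at (14.5, 5) is not intersected at this z (z outside [4.5, 16]); Taking the first minus the rest: none of the subtracted shapes is present at this height, so the r=5.5 cylinder is unchanged — 1 connected region. Overall, the cross-section is a single solid region. The nearest boundary edge runs (-5.50, 0.00)→(-2.75, -4.76); distance from the point to it = 1.78 mm. The point is inside the cross-section and 1.78 mm from the nearest boundary — more than the 0.8 mm shell width (1 × 0.8), so it's in the infill interior.

infill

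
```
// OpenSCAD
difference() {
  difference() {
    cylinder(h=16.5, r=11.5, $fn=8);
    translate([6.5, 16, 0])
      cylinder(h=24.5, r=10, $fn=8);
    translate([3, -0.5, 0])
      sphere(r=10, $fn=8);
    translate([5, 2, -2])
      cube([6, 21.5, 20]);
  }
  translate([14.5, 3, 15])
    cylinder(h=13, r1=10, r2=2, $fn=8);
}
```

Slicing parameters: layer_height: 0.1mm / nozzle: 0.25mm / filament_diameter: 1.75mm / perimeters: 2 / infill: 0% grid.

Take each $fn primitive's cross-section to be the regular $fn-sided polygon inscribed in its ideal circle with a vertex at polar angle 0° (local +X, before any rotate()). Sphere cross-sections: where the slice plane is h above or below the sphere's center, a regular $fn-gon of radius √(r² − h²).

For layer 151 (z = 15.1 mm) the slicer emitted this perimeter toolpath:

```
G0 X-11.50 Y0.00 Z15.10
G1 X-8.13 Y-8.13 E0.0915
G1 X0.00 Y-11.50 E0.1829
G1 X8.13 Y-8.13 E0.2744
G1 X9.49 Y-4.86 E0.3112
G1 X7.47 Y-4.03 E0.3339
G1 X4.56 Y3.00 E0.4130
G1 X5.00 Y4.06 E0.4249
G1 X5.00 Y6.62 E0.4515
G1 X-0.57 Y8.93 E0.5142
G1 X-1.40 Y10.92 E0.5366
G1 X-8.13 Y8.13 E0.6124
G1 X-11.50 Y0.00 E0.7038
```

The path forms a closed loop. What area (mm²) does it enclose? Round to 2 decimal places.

Apply the shoelace formula to the sequence of (X, Y) vertices; enclosed area = 299.44 mm².

299.44 mm²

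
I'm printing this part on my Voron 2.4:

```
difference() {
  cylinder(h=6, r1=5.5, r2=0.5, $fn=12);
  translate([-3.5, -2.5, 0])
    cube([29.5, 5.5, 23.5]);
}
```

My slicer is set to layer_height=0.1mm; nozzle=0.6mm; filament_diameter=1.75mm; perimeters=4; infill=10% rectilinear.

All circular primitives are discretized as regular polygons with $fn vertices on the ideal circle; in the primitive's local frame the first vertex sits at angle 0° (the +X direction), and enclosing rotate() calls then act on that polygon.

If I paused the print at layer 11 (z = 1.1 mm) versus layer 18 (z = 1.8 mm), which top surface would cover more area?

Layer 11 (z = 1.1): the cone contributes a regular 12-gon of circumradius 4.583 (interpolated between r1=5.5 and r2=0.5 at t=0.183) (area = (12/2)·4.583²·sin(360°/12) = 63.02 mm²); the cube at (-3.5, -2.5) is present — its section is the full 29.5×5.5 rectangle (area 162.25 mm²); Subtracting the remaining from the first: starting from the cone (63.02 mm²), the 29.5×5.5 cube at (-3.5, -2.5) partially overlaps it — only the 42.19 mm² overlap (of its 162.25 mm²) is removed, clipping the outline — area = 20.83 mm². So its area = 20.83 mm². Layer 18 (z = 1.8): the cone contributes a regular 12-gon of circumradius 4.000 (interpolated between r1=5.5 and r2=0.5 at t=0.300) (area = (12/2)·4.000²·sin(360°/12) = 48.00 mm²); the cube at (-3.5, -2.5) (footprint 29.5×5.5) is included at this height (area 162.25 mm²); After the difference (first − rest): starting from the cone (48.00 mm²), the 29.5×5.5 cube at (-3.5, -2.5) partially overlaps it — only the 38.07 mm² overlap (of its 162.25 mm²) is removed, clipping the outline — area = 9.93 mm². So its area = 9.93 mm². Layer 11 is larger (20.83 vs 9.93 mm²).

layer 11 (z = 1.1 mm)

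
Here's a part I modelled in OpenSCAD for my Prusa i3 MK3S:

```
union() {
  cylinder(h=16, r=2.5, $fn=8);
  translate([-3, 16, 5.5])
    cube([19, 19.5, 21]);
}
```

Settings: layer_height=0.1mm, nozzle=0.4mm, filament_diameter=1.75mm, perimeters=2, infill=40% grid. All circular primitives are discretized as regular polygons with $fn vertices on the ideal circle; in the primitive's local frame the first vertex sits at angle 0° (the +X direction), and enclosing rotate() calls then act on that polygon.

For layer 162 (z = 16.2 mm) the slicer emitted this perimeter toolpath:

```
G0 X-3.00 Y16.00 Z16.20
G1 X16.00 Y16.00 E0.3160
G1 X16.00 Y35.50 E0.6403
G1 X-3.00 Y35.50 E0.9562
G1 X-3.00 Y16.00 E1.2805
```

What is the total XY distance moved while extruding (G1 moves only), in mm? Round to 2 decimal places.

Sum the Euclidean lengths of each G1 segment: total = 77.00 mm.

77.00 mm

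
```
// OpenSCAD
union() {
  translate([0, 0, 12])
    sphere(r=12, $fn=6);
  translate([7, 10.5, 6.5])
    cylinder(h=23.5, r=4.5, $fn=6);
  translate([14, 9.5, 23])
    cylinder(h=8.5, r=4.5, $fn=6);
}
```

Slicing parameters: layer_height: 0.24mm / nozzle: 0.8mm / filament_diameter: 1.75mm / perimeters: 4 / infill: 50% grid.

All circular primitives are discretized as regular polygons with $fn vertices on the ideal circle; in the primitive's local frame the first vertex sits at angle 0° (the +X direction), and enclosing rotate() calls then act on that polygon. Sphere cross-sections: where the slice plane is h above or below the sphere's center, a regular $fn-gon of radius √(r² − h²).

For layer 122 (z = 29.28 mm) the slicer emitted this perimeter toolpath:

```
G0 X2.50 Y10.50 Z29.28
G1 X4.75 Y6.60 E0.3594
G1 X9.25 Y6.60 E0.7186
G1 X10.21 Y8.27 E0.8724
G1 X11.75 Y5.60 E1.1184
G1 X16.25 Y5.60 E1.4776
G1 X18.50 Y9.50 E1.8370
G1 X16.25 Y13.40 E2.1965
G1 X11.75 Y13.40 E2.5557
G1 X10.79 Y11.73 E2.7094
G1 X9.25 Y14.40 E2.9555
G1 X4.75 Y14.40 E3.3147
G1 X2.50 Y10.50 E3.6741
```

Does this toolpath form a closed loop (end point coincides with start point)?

Start point (G0): (2.50, 10.50). End point (last G1): the path returns to the start — closed.

yes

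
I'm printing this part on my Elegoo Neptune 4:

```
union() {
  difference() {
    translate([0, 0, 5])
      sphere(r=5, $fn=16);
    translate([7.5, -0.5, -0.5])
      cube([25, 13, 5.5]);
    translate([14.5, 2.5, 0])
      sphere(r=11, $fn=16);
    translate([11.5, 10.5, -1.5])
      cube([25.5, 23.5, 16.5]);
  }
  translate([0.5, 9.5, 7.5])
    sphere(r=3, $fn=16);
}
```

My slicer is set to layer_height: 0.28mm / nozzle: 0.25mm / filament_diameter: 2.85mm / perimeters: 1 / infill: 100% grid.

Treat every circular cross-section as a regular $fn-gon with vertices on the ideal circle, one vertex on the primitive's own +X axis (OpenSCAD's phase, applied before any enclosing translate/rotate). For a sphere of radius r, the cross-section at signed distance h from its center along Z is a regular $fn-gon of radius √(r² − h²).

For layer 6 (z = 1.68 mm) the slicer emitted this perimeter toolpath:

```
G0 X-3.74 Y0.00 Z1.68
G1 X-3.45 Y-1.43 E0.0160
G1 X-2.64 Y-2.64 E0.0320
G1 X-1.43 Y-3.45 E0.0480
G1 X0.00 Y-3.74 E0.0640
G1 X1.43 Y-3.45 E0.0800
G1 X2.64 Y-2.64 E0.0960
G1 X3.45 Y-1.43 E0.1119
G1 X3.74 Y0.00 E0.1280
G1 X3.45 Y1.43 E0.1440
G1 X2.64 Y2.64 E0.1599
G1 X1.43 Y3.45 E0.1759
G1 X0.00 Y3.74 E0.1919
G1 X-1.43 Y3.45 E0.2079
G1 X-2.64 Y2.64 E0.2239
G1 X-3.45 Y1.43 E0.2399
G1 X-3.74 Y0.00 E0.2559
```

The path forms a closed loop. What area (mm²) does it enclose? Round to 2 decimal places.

42.72 mm²

Apply the shoelace formula to the sequence of (X, Y) vertices; enclosed area = 42.72 mm².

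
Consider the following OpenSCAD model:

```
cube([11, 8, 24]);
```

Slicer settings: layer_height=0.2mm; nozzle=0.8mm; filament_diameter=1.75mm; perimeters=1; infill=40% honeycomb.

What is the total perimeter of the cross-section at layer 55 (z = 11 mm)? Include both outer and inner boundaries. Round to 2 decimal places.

At z = 11 mm: the cube is present — its section is the full 11×8 rectangle (perimeter 38.00 mm). Overall, the cross-section is a single solid region. Total boundary length (outer) = 38.00 mm.

38.00 mm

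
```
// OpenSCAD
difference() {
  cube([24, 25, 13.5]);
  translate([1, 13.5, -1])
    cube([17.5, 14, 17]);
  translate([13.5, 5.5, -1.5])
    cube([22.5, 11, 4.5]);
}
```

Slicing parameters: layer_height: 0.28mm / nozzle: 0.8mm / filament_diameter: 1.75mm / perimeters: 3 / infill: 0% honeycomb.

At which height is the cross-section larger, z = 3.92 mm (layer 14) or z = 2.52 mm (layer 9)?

Layer 14 (z = 3.92): the cube (footprint 24×25) is included at this height (area 600.00 mm²); the 17.5×14 cube at (1, 13.5) contributes its full rectangle (area 245.00 mm²); the cube at (13.5, 5.5) is absent (z outside [-1.5, 3]); Subtracting the remaining from the first: starting from the 24×25 cube (600.00 mm²), the 17.5×14 cube at (1, 13.5) partially overlaps it — only the 201.25 mm² overlap (of its 245.00 mm²) is removed, clipping the outline — area = 398.75 mm². So its area = 398.75 mm². Layer 9 (z = 2.52): the 24×25 cube contributes its full rectangle (area 600.00 mm²); the cube at (1, 13.5) (footprint 17.5×14) is included at this height (area 245.00 mm²); the cube at (13.5, 5.5) (footprint 22.5×11) is included at this height (area 247.50 mm²); Taking the first minus the rest: starting from the 24×25 cube (600.00 mm²), the 17.5×14 cube at (1, 13.5) partially overlaps it — only the 201.25 mm² overlap (of its 245.00 mm²) is removed, clipping the outline; the 22.5×11 cube at (13.5, 5.5) partially overlaps it — only the 100.50 mm² overlap (of its 247.50 mm²) is removed, clipping the outline — area = 298.25 mm². So its area = 298.25 mm². Layer 14 is larger (398.75 vs 298.25 mm²).

layer 14 (z = 3.92 mm)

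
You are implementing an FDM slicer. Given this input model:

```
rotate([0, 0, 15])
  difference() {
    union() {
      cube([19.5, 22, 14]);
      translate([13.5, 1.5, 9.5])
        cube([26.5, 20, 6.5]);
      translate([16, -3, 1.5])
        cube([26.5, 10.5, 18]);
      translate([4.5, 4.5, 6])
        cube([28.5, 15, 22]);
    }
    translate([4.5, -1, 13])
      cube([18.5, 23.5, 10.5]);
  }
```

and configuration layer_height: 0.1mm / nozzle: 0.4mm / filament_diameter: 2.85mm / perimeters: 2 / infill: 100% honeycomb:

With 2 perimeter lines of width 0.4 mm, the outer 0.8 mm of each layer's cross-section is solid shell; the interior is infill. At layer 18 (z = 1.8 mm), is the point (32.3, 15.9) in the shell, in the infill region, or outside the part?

At z = 1.8 mm: the cube (footprint 19.5×22) is included at this height; the cube at (13.5, 1.5) is absent (z outside [9.5, 16]); the cube at (16, -3) is present — its section is the full 26.5×10.5 rectangle; the cube at (4.5, 4.5) is not intersected at this z (z outside [6, 28]); Taking the union: the regions partially overlap (shared area 26.25 mm²), so overlapping operands fuse into one piece — 1 connected region; the cube at (4.5, -1) does not reach this height (z outside [13, 23.5]); After the difference (first − rest): none of the subtracted shapes is present at this height, so that combined region is unchanged — 1 connected region; (rotated 15° about Z; rotation is an isometry so areas/perimeters/island counts are preserved). Overall, the cross-section is a single solid region. Undo the 15° rotation: the query point maps to (35.315, 6.998) in the un-rotated model frame. The nearest boundary edge runs (19.50, 7.50)→(42.50, 7.50); distance from the point to it = 0.50 mm. The point is inside the cross-section, 0.50 mm from the nearest boundary — within the 0.8 mm shell band (2 × 0.4).

shell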